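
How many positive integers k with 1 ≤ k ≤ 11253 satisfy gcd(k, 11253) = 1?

6600

Factor 11253: 11253 = 3 × 11^2 × 31.
φ(11253) = 11253 · (1 − 1/3) · (1 − 1/11) · (1 − 1/31)
       = 11253 · 600/1023 = 6600.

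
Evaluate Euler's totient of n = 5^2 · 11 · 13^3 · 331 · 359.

φ(5^2) = 5^2 − 5^1 = 25 − 5 = 20.
φ(11) = 11 − 1 = 10.
φ(13^3) = 13^2·(13−1) = 169·12 = 2028.
φ(331) = 331 − 1 = 330.
φ(359) = 359 − 1 = 358.
φ(71793511075) = 20 × 10 × 2028 × 330 × 358 = 47917584000.

47917584000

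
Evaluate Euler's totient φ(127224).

38880

First factor: 127224 = 2^3 * 3^3 * 19 * 31.
φ(127224) = 127224 · (1 − 1/2) · (1 − 1/3) · (1 − 1/19) · (1 − 1/31)
       = 127224 · 1080/3534 = 38880.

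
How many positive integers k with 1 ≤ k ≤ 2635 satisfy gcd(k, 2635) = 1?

1920

2635 = 5 · 17 · 31.
φ(2635) = 2635 · (1 − 1/5) · (1 − 1/17) · (1 − 1/31)
       = 2635 · 1920/2635 = 1920.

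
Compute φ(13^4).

φ(13^4) = 13^3·(13−1) = 2197·12 = 26364.

26364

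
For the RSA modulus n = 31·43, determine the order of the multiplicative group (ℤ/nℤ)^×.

1260

φ(pq) = (p−1)(q−1) = 30 · 42 = 1260.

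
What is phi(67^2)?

φ(67^2) = 67^1·(67−1) = 67·66 = 4422.

4422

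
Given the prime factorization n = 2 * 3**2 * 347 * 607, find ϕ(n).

1258056

φ(3791322) = 3791322 · (1 − 1/2) · (1 − 1/3) · (1 − 1/347) · (1 − 1/607)
       = 3791322 · 419352/1263774 = 1258056.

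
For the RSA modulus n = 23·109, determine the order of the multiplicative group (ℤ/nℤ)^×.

2376

φ(23) = 23 − 1 = 22.
φ(109) = 109 − 1 = 108.
Multiply: 22 · 108 = 2376.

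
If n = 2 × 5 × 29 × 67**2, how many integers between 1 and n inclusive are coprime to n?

φ(2) = 2 − 1 = 1.
φ(5) = 5 − 1 = 4.
φ(29) = 29 − 1 = 28.
φ(67^2) = 67^1·(67−1) = 67·66 = 4422.
φ(1301810) = 1 × 4 × 28 × 4422 = 495264.

495264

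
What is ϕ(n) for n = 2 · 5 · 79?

φ(2) = 2 − 1 = 1.
φ(5) = 5 − 1 = 4.
φ(79) = 79 − 1 = 78.
Since φ is multiplicative, φ(790) = 1 · 4 · 78 = 312.

312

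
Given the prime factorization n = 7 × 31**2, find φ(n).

5580

φ(6727) = 6727 · (1 − 1/7) · (1 − 1/31)
       = 6727 · 180/217 = 5580.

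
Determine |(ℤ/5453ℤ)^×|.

4320

First factor: 5453 = 7 * 19 * 41.
φ(5453) = 5453 · (1 − 1/7) · (1 − 1/19) · (1 − 1/41)
       = 5453 · 4320/5453 = 4320.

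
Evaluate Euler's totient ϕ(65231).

65231 = 37 × 41 × 43.
φ(37) = 37 − 1 = 36.
φ(41) = 41 − 1 = 40.
φ(43) = 43 − 1 = 42.
Since φ is multiplicative, φ(65231) = 36 · 40 · 42 = 60480.

60480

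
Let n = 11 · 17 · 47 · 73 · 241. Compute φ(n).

φ(11) = 11 − 1 = 10.
φ(17) = 17 − 1 = 16.
φ(47) = 47 − 1 = 46.
φ(73) = 73 − 1 = 72.
φ(241) = 241 − 1 = 240.
Since φ is multiplicative, φ(154624877) = 10 · 16 · 46 · 72 · 240 = 127180800.

127180800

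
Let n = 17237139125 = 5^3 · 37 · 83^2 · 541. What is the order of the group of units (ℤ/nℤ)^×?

13230864000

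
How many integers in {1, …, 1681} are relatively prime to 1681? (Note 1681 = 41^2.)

φ(41^2) = 41^2 − 41^1 = 1681 − 41 = 1640.

1640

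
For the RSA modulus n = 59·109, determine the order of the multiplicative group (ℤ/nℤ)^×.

φ(59) = 59 − 1 = 58.
φ(109) = 109 − 1 = 108.
Since φ is multiplicative, φ(6431) = 58 · 108 = 6264.

6264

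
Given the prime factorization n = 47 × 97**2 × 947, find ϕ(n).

405220992

φ(47) = 47 − 1 = 46.
φ(97^2) = 97^2 − 97^1 = 9409 − 97 = 9312.
φ(947) = 947 − 1 = 946.
Since φ is multiplicative, φ(418785181) = 46 · 9312 · 946 = 405220992.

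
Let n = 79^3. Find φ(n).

φ(79^3) = 79^2·(79−1) = 6241·78 = 486798.

486798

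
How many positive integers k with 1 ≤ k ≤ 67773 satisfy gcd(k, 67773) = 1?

First factor: 67773 = 3 · 19 · 29 · 41.
φ(3) = 3 − 1 = 2.
φ(19) = 19 − 1 = 18.
φ(29) = 29 − 1 = 28.
φ(41) = 41 − 1 = 40.
Since φ is multiplicative, φ(67773) = 2 · 18 · 28 · 40 = 40320.

40320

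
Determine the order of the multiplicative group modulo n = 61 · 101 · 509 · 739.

φ(2317466311) = 2317466311 · (1 − 1/61) · (1 − 1/101) · (1 − 1/509) · (1 − 1/739)
       = 2317466311 · 2249424000/2317466311 = 2249424000.

2249424000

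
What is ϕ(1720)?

First factor: 1720 = 2^3 * 5 * 43.
φ(1720) = 1720 · (1 − 1/2) · (1 − 1/5) · (1 − 1/43)
       = 1720 · 168/430 = 672.

672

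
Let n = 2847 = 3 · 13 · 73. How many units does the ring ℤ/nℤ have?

1728

φ(2847) = 2847 · (1 − 1/3) · (1 − 1/13) · (1 − 1/73)
       = 2847 · 1728/2847 = 1728.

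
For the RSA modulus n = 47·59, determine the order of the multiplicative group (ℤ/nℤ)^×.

2668

φ(pq) = (p−1)(q−1) = 46 · 58 = 2668.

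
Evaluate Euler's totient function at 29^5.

19803868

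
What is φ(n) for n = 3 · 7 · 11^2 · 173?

227040

φ(3) = 3 − 1 = 2.
φ(7) = 7 − 1 = 6.
φ(11^2) = 11^2 − 11^1 = 121 − 11 = 110.
φ(173) = 173 − 1 = 172.
Since φ is multiplicative, φ(439593) = 2 · 6 · 110 · 172 = 227040.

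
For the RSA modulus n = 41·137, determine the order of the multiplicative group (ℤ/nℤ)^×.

φ(41) = 41 − 1 = 40.
φ(137) = 137 − 1 = 136.
Since φ is multiplicative, φ(5617) = 40 · 136 = 5440.

5440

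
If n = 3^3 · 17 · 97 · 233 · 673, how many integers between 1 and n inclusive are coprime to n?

φ(6981607107) = 6981607107 · (1 − 1/3) · (1 − 1/17) · (1 − 1/97) · (1 − 1/233) · (1 − 1/673)
       = 6981607107 · 478937088/775734123 = 4310433792.

4310433792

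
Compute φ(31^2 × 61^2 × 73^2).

17890372800

φ(31^2) = 31^2 − 31^1 = 961 − 31 = 930.
φ(61^2) = 61^2 − 61^1 = 3721 − 61 = 3660.
φ(73^2) = 73^2 − 73^1 = 5329 − 73 = 5256.
φ(19055869849) = 930 × 3660 × 5256 = 17890372800.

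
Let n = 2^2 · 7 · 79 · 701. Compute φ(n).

655200

φ(1550612) = 1550612 · (1 − 1/2) · (1 − 1/7) · (1 − 1/79) · (1 − 1/701)
       = 1550612 · 327600/775306 = 655200.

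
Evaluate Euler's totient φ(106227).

60480

Factor 106227: 106227 = 3^2 · 11 · 29 · 37.
φ(3^2) = 3^1·(3−1) = 3·2 = 6.
φ(11) = 11 − 1 = 10.
φ(29) = 29 − 1 = 28.
φ(37) = 37 − 1 = 36.
Since φ is multiplicative, φ(106227) = 6 · 10 · 28 · 36 = 60480.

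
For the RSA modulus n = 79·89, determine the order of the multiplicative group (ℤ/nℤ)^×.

φ(79) = 79 − 1 = 78.
φ(89) = 89 − 1 = 88.
Multiply: 78 · 88 = 6864.

6864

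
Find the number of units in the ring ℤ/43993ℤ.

40320

Prime factorization: 43993 = 29 · 37 · 41.
φ(29) = 29 − 1 = 28.
φ(37) = 37 − 1 = 36.
φ(41) = 41 − 1 = 40.
Multiply: 28 · 36 · 40 = 40320.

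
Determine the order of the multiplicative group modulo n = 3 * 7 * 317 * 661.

φ(4400277) = 4400277 · (1 − 1/3) · (1 − 1/7) · (1 − 1/317) · (1 − 1/661)
       = 4400277 · 2502720/4400277 = 2502720.

2502720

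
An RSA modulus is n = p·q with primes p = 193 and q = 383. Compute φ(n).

73344

φ(pq) = (p−1)(q−1) = 192 · 382 = 73344.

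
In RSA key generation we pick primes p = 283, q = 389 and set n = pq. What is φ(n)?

φ(n) = (p − 1)(q − 1) = (283−1)(389−1) = 282·388 = 109416.

109416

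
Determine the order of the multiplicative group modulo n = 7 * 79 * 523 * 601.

146577600

φ(173820619) = 173820619 · (1 − 1/7) · (1 − 1/79) · (1 − 1/523) · (1 − 1/601)
       = 173820619 · 146577600/173820619 = 146577600.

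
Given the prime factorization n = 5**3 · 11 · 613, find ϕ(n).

φ(5^3) = 5^3 − 5^2 = 125 − 25 = 100.
φ(11) = 11 − 1 = 10.
φ(613) = 613 − 1 = 612.
φ(842875) = 100 × 10 × 612 = 612000.

612000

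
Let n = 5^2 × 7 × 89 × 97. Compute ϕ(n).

φ(5^2) = 5^1·(5−1) = 5·4 = 20.
φ(7) = 7 − 1 = 6.
φ(89) = 89 − 1 = 88.
φ(97) = 97 − 1 = 96.
Multiply: 20 · 6 · 88 · 96 = 1013760.

1013760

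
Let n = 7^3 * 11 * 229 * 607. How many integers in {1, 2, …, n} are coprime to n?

406213920

φ(524458319) = 524458319 · (1 − 1/7) · (1 − 1/11) · (1 − 1/229) · (1 − 1/607)
       = 524458319 · 8290080/10703231 = 406213920.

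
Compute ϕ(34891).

31680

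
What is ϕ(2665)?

1920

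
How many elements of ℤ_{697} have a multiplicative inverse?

First factor: 697 = 17 × 41.
φ(697) = 697 · (1 − 1/17) · (1 − 1/41)
       = 697 · 640/697 = 640.

640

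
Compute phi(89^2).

7832

φ(7921) = 7921 · (1 − 1/89)
       = 7921 · 88/89 = 7832.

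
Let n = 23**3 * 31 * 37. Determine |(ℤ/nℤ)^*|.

12569040

φ(23^3) = 23^2·(23−1) = 529·22 = 11638.
φ(31) = 31 − 1 = 30.
φ(37) = 37 − 1 = 36.
Multiply: 11638 · 30 · 36 = 12569040.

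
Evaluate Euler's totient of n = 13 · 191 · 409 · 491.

φ(13) = 13 − 1 = 12.
φ(191) = 191 − 1 = 190.
φ(409) = 409 − 1 = 408.
φ(491) = 491 − 1 = 490.
Since φ is multiplicative, φ(498633577) = 12 · 190 · 408 · 490 = 455817600.

455817600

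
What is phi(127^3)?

φ(2048383) = 2048383 · (1 − 1/127)
       = 2048383 · 126/127 = 2032254.

2032254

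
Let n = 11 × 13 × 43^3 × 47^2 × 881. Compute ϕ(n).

φ(22126515611629) = 22126515611629 · (1 − 1/11) · (1 − 1/13) · (1 − 1/43) · (1 − 1/47) · (1 − 1/881)
       = 22126515611629 · 204019200/254611643 = 17729880537600.

17729880537600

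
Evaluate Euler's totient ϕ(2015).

Factor 2015: 2015 = 5 · 13 · 31.
φ(5) = 5 − 1 = 4.
φ(13) = 13 − 1 = 12.
φ(31) = 31 − 1 = 30.
Since φ is multiplicative, φ(2015) = 4 · 12 · 30 = 1440.

1440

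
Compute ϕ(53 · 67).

φ(53) = 53 − 1 = 52.
φ(67) = 67 − 1 = 66.
φ(3551) = 52 × 66 = 3432.

3432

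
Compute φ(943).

880

Prime factorization: 943 = 23 * 41.
φ(943) = 943 · (1 − 1/23) · (1 − 1/41)
       = 943 · 880/943 = 880.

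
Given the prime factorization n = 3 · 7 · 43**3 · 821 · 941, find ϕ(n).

718305436800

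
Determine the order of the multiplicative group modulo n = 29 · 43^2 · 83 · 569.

φ(2532358967) = 2532358967 · (1 − 1/29) · (1 − 1/43) · (1 − 1/83) · (1 − 1/569)
       = 2532358967 · 54773376/58892069 = 2355255168.

2355255168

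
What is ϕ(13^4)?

φ(28561) = 28561 · (1 − 1/13)
       = 28561 · 12/13 = 26364.

26364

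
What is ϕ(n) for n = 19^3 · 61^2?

φ(19^3) = 19^3 − 19^2 = 6859 − 361 = 6498.
φ(61^2) = 61^2 − 61^1 = 3721 − 61 = 3660.
Since φ is multiplicative, φ(25522339) = 6498 · 3660 = 23782680.

23782680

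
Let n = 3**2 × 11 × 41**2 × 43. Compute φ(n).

4132800

φ(7156017) = 7156017 · (1 − 1/3) · (1 − 1/11) · (1 − 1/41) · (1 − 1/43)
       = 7156017 · 33600/58179 = 4132800.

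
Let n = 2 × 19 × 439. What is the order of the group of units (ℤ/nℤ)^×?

7884

φ(16682) = 16682 · (1 − 1/2) · (1 − 1/19) · (1 − 1/439)
       = 16682 · 7884/16682 = 7884.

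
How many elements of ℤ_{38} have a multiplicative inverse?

18

38 = 2 · 19.
φ(2) = 2 − 1 = 1.
φ(19) = 19 − 1 = 18.
Multiply: 1 · 18 = 18.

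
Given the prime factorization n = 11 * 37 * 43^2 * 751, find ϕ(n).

φ(11) = 11 − 1 = 10.
φ(37) = 37 − 1 = 36.
φ(43^2) = 43^1·(43−1) = 43·42 = 1806.
φ(751) = 751 − 1 = 750.
Since φ is multiplicative, φ(565159793) = 10 · 36 · 1806 · 750 = 487620000.

487620000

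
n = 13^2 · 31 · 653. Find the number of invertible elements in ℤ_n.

3051360

φ(3421067) = 3421067 · (1 − 1/13) · (1 − 1/31) · (1 − 1/653)
       = 3421067 · 234720/263159 = 3051360.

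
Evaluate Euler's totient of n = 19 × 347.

6228

φ(19) = 19 − 1 = 18.
φ(347) = 347 − 1 = 346.
Since φ is multiplicative, φ(6593) = 18 · 346 = 6228.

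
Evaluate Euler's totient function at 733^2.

536556

φ(733^2) = 733^2 − 733^1 = 537289 − 733 = 536556.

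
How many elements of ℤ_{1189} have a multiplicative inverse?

Prime factorization: 1189 = 29 · 41.
φ(1189) = 1189 · (1 − 1/29) · (1 − 1/41)
       = 1189 · 1120/1189 = 1120.

1120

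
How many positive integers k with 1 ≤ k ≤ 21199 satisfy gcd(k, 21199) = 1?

18816

21199 = 17 * 29 * 43.
φ(17) = 17 − 1 = 16.
φ(29) = 29 − 1 = 28.
φ(43) = 43 − 1 = 42.
Since φ is multiplicative, φ(21199) = 16 · 28 · 42 = 18816.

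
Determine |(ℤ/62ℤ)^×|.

30

First factor: 62 = 2 · 31.
φ(62) = 62 · (1 − 1/2) · (1 − 1/31)
       = 62 · 30/62 = 30.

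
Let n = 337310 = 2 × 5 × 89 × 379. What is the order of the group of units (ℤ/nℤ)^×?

133056

φ(2) = 2 − 1 = 1.
φ(5) = 5 − 1 = 4.
φ(89) = 89 − 1 = 88.
φ(379) = 379 − 1 = 378.
Multiply: 1 · 4 · 88 · 378 = 133056.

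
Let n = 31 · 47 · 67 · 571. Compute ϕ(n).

51915600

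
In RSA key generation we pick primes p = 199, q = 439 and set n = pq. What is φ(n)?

φ(199) = 199 − 1 = 198.
φ(439) = 439 − 1 = 438.
Since φ is multiplicative, φ(87361) = 198 · 438 = 86724.

86724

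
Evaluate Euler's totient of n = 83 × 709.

φ(83) = 83 − 1 = 82.
φ(709) = 709 − 1 = 708.
Multiply: 82 · 708 = 58056.

58056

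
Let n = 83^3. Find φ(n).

φ(571787) = 571787 · (1 − 1/83)
       = 571787 · 82/83 = 564898.

564898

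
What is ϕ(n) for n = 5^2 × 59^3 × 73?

φ(374816675) = 374816675 · (1 − 1/5) · (1 − 1/59) · (1 − 1/73)
       = 374816675 · 16704/21535 = 290733120.

290733120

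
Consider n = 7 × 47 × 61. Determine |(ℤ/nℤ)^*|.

16560

φ(7) = 7 − 1 = 6.
φ(47) = 47 − 1 = 46.
φ(61) = 61 − 1 = 60.
Multiply: 6 · 46 · 60 = 16560.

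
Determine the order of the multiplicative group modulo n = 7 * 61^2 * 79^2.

135317520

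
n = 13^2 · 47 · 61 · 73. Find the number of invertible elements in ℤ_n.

31000320

φ(13^2) = 13^2 − 13^1 = 169 − 13 = 156.
φ(47) = 47 − 1 = 46.
φ(61) = 61 − 1 = 60.
φ(73) = 73 − 1 = 72.
φ(35370179) = 156 × 46 × 60 × 72 = 31000320.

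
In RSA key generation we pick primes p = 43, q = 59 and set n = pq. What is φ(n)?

2436

For distinct primes, φ(pq) = (p−1)(q−1) = 42 × 58 = 2436.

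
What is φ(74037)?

Factor 74037: 74037 = 3 * 23 * 29 * 37.
φ(3) = 3 − 1 = 2.
φ(23) = 23 − 1 = 22.
φ(29) = 29 − 1 = 28.
φ(37) = 37 − 1 = 36.
Since φ is multiplicative, φ(74037) = 2 · 22 · 28 · 36 = 44352.

44352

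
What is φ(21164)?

8640

First factor: 21164 = 2**2 · 11 · 13 · 37.
φ(2^2) = 2^1·(2−1) = 2·1 = 2.
φ(11) = 11 − 1 = 10.
φ(13) = 13 − 1 = 12.
φ(37) = 37 − 1 = 36.
Multiply: 2 · 10 · 12 · 36 = 8640.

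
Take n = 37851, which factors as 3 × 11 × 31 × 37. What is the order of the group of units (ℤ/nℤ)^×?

φ(3) = 3 − 1 = 2.
φ(11) = 11 − 1 = 10.
φ(31) = 31 − 1 = 30.
φ(37) = 37 − 1 = 36.
Multiply: 2 · 10 · 30 · 36 = 21600.

21600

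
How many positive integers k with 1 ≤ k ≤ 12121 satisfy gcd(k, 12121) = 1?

10560

Factor 12121: 12121 = 17 * 23 * 31.
φ(12121) = 12121 · (1 − 1/17) · (1 − 1/23) · (1 − 1/31)
       = 12121 · 10560/12121 = 10560.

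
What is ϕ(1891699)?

1693440

Prime factorization: 1891699 = 29 × 37 × 41 × 43.
φ(1891699) = 1891699 · (1 − 1/29) · (1 − 1/37) · (1 − 1/41) · (1 − 1/43)
       = 1891699 · 1693440/1891699 = 1693440.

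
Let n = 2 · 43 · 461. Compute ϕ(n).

φ(39646) = 39646 · (1 − 1/2) · (1 − 1/43) · (1 − 1/461)
       = 39646 · 19320/39646 = 19320.

19320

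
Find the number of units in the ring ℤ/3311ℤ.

First factor: 3311 = 7 · 11 · 43.
φ(3311) = 3311 · (1 − 1/7) · (1 − 1/11) · (1 − 1/43)
       = 3311 · 2520/3311 = 2520.

2520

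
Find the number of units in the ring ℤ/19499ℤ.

17280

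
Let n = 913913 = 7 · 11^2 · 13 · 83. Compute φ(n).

φ(913913) = 913913 · (1 − 1/7) · (1 − 1/11) · (1 − 1/13) · (1 − 1/83)
       = 913913 · 59040/83083 = 649440.

649440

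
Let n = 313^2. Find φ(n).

φ(313^2) = 313^2 − 313^1 = 97969 − 313 = 97656.

97656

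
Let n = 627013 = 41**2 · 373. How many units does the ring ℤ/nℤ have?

610080

φ(41^2) = 41^1·(41−1) = 41·40 = 1640.
φ(373) = 373 − 1 = 372.
φ(627013) = 1640 × 372 = 610080.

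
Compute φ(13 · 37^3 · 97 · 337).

19076456448

φ(13) = 13 − 1 = 12.
φ(37^3) = 37^3 − 37^2 = 50653 − 1369 = 49284.
φ(97) = 97 − 1 = 96.
φ(337) = 337 − 1 = 336.
Since φ is multiplicative, φ(21525346921) = 12 · 49284 · 96 · 336 = 19076456448.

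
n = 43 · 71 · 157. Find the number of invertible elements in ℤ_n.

458640

φ(479321) = 479321 · (1 − 1/43) · (1 − 1/71) · (1 − 1/157)
       = 479321 · 458640/479321 = 458640.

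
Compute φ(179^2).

31862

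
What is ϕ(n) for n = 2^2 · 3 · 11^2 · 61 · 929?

24499200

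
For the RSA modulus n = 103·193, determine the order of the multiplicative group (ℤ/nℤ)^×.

19584

φ(103) = 103 − 1 = 102.
φ(193) = 193 − 1 = 192.
Since φ is multiplicative, φ(19879) = 102 · 192 = 19584.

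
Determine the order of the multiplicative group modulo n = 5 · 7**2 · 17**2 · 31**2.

42497280

φ(68043605) = 68043605 · (1 − 1/5) · (1 − 1/7) · (1 − 1/17) · (1 − 1/31)
       = 68043605 · 11520/18445 = 42497280.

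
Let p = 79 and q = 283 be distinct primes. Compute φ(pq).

21996

φ(n) = (p − 1)(q − 1) = (79−1)(283−1) = 78·282 = 21996.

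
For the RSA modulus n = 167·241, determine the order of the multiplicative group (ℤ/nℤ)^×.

φ(167) = 167 − 1 = 166.
φ(241) = 241 − 1 = 240.
Multiply: 166 · 240 = 39840.

39840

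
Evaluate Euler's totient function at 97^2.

9312

φ(9409) = 9409 · (1 − 1/97)
       = 9409 · 96/97 = 9312.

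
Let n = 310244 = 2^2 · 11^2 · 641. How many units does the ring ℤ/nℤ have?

140800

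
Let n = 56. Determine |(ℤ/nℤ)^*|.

24

Factor 56: 56 = 2^3 · 7.
φ(56) = 56 · (1 − 1/2) · (1 − 1/7)
       = 56 · 6/14 = 24.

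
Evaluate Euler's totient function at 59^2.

3422

φ(3481) = 3481 · (1 − 1/59)
       = 3481 · 58/59 = 3422.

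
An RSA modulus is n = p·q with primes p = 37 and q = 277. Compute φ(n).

9936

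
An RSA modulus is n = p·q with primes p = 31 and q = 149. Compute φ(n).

φ(4619) = 4619 · (1 − 1/31) · (1 − 1/149)
       = 4619 · 4440/4619 = 4440.

4440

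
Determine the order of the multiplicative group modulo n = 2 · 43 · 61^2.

φ(320006) = 320006 · (1 − 1/2) · (1 − 1/43) · (1 − 1/61)
       = 320006 · 2520/5246 = 153720.

153720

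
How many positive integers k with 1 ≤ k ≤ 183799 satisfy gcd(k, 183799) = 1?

Prime factorization: 183799 = 7**2 · 11**2 · 31.
φ(183799) = 183799 · (1 − 1/7) · (1 − 1/11) · (1 − 1/31)
       = 183799 · 1800/2387 = 138600.

138600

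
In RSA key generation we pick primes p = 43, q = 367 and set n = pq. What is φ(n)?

15372

φ(43) = 43 − 1 = 42.
φ(367) = 367 − 1 = 366.
Since φ is multiplicative, φ(15781) = 42 · 366 = 15372.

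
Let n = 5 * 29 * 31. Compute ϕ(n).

3360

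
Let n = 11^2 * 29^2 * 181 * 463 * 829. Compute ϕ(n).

φ(11^2) = 11^2 − 11^1 = 121 − 11 = 110.
φ(29^2) = 29^1·(29−1) = 29·28 = 812.
φ(181) = 181 − 1 = 180.
φ(463) = 463 − 1 = 462.
φ(829) = 829 − 1 = 828.
Multiply: 110 · 812 · 180 · 462 · 828 = 6150260793600.

6150260793600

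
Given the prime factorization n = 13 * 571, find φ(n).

6840

φ(13) = 13 − 1 = 12.
φ(571) = 571 − 1 = 570.
Since φ is multiplicative, φ(7423) = 12 · 570 = 6840.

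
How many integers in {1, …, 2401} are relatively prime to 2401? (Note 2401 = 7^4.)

φ(7^4) = 7^4 − 7^3 = 2401 − 343 = 2058.

2058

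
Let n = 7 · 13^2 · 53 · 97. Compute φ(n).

4672512

φ(7) = 7 − 1 = 6.
φ(13^2) = 13^2 − 13^1 = 169 − 13 = 156.
φ(53) = 53 − 1 = 52.
φ(97) = 97 − 1 = 96.
Since φ is multiplicative, φ(6081803) = 6 · 156 · 52 · 96 = 4672512.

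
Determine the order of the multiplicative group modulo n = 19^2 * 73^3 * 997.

φ(140013831589) = 140013831589 · (1 − 1/19) · (1 − 1/73) · (1 − 1/997)
       = 140013831589 · 1290816/1382839 = 130696410816.

130696410816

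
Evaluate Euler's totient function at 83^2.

φ(83^2) = 83^1·(83−1) = 83·82 = 6806.

6806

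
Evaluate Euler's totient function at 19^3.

φ(6859) = 6859 · (1 − 1/19)
       = 6859 · 18/19 = 6498.

6498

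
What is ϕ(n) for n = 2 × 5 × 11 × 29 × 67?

73920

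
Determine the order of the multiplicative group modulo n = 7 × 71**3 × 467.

986624520

φ(7) = 7 − 1 = 6.
φ(71^3) = 71^3 − 71^2 = 357911 − 5041 = 352870.
φ(467) = 467 − 1 = 466.
φ(1170011059) = 6 × 352870 × 466 = 986624520.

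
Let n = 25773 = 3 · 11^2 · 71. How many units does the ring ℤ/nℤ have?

15400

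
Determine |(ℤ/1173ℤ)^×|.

Prime factorization: 1173 = 3 · 17 · 23.
φ(3) = 3 − 1 = 2.
φ(17) = 17 − 1 = 16.
φ(23) = 23 − 1 = 22.
φ(1173) = 2 × 16 × 22 = 704.

704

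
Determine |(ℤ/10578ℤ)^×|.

3360

First factor: 10578 = 2 * 3 * 41 * 43.
φ(10578) = 10578 · (1 − 1/2) · (1 − 1/3) · (1 − 1/41) · (1 − 1/43)
       = 10578 · 3360/10578 = 3360.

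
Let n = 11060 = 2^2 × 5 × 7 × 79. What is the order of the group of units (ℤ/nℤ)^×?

3744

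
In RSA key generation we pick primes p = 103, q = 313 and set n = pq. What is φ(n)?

31824

For distinct primes, φ(pq) = (p−1)(q−1) = 102 × 312 = 31824.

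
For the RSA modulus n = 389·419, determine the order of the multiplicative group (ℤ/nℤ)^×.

For distinct primes, φ(pq) = (p−1)(q−1) = 388 × 418 = 162184.

162184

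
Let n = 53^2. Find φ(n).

φ(2809) = 2809 · (1 − 1/53)
       = 2809 · 52/53 = 2756.

2756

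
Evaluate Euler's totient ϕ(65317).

52920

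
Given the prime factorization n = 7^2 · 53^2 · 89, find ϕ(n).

φ(7^2) = 7^2 − 7^1 = 49 − 7 = 42.
φ(53^2) = 53^1·(53−1) = 53·52 = 2756.
φ(89) = 89 − 1 = 88.
Since φ is multiplicative, φ(12250049) = 42 · 2756 · 88 = 10186176.

10186176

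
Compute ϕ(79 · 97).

7488

φ(7663) = 7663 · (1 − 1/79) · (1 − 1/97)
       = 7663 · 7488/7663 = 7488.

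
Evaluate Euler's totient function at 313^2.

97656

φ(313^2) = 313^2 − 313^1 = 97969 − 313 = 97656.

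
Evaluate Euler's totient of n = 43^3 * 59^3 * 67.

1034813662344

φ(43^3) = 43^2·(43−1) = 1849·42 = 77658.
φ(59^3) = 59^3 − 59^2 = 205379 − 3481 = 201898.
φ(67) = 67 − 1 = 66.
φ(1094047566251) = 77658 × 201898 × 66 = 1034813662344.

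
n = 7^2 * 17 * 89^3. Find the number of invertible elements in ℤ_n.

468416256

φ(7^2) = 7^1·(7−1) = 7·6 = 42.
φ(17) = 17 − 1 = 16.
φ(89^3) = 89^2·(89−1) = 7921·88 = 697048.
φ(587239177) = 42 × 16 × 697048 = 468416256.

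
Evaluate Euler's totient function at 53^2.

φ(2809) = 2809 · (1 − 1/53)
       = 2809 · 52/53 = 2756.

2756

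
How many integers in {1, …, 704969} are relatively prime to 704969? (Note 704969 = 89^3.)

697048

φ(704969) = 704969 · (1 − 1/89)
       = 704969 · 88/89 = 697048.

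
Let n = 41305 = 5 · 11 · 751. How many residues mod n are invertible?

φ(5) = 5 − 1 = 4.
φ(11) = 11 − 1 = 10.
φ(751) = 751 − 1 = 750.
φ(41305) = 4 × 10 × 750 = 30000.

30000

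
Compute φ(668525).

First factor: 668525 = 5^2 * 11^2 * 13 * 17.
φ(5^2) = 5^2 − 5^1 = 25 − 5 = 20.
φ(11^2) = 11^1·(11−1) = 11·10 = 110.
φ(13) = 13 − 1 = 12.
φ(17) = 17 − 1 = 16.
Since φ is multiplicative, φ(668525) = 20 · 110 · 12 · 16 = 422400.

422400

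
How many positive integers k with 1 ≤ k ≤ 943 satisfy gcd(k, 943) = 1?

880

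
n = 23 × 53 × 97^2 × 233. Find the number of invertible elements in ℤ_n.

2471479296

φ(23) = 23 − 1 = 22.
φ(53) = 53 − 1 = 52.
φ(97^2) = 97^1·(97−1) = 97·96 = 9312.
φ(233) = 233 − 1 = 232.
Multiply: 22 · 52 · 9312 · 232 = 2471479296.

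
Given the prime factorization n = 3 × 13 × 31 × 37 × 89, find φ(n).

φ(3) = 3 − 1 = 2.
φ(13) = 13 − 1 = 12.
φ(31) = 31 − 1 = 30.
φ(37) = 37 − 1 = 36.
φ(89) = 89 − 1 = 88.
φ(3981237) = 2 × 12 × 30 × 36 × 88 = 2280960.

2280960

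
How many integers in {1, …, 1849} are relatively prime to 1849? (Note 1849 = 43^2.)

φ(1849) = 1849 · (1 − 1/43)
       = 1849 · 42/43 = 1806.

1806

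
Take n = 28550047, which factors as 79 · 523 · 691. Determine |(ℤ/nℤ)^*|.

28094040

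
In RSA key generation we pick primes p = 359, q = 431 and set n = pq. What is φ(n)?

153940

φ(pq) = (p−1)(q−1) = 358 · 430 = 153940.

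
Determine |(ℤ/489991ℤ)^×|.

489991 = 17 × 19 × 37 × 41.
φ(489991) = 489991 · (1 − 1/17) · (1 − 1/19) · (1 − 1/37) · (1 − 1/41)
       = 489991 · 414720/489991 = 414720.

414720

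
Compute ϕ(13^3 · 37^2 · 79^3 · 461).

604893325495680

φ(683621486501447) = 683621486501447 · (1 − 1/13) · (1 − 1/37) · (1 − 1/79) · (1 − 1/461)
       = 683621486501447 · 15500160/17517539 = 604893325495680.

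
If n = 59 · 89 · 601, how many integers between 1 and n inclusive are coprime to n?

φ(59) = 59 − 1 = 58.
φ(89) = 89 − 1 = 88.
φ(601) = 601 − 1 = 600.
φ(3155851) = 58 × 88 × 600 = 3062400.

3062400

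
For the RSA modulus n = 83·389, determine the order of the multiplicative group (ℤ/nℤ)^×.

φ(83) = 83 − 1 = 82.
φ(389) = 389 − 1 = 388.
φ(32287) = 82 × 388 = 31816.

31816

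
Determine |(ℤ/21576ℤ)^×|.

6720

Prime factorization: 21576 = 2^3 · 3 · 29 · 31.
φ(2^3) = 2^3 − 2^2 = 8 − 4 = 4.
φ(3) = 3 − 1 = 2.
φ(29) = 29 − 1 = 28.
φ(31) = 31 − 1 = 30.
Multiply: 4 · 2 · 28 · 30 = 6720.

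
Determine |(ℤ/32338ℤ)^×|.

Prime factorization: 32338 = 2 · 19 · 23 · 37.
φ(32338) = 32338 · (1 − 1/2) · (1 − 1/19) · (1 − 1/23) · (1 − 1/37)
       = 32338 · 14256/32338 = 14256.

14256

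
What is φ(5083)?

4224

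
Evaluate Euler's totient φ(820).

320

Prime factorization: 820 = 2^2 * 5 * 41.
φ(820) = 820 · (1 − 1/2) · (1 − 1/5) · (1 − 1/41)
       = 820 · 160/410 = 320.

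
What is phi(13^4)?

φ(28561) = 28561 · (1 − 1/13)
       = 28561 · 12/13 = 26364.

26364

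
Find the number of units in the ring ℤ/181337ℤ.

First factor: 181337 = 13**2 · 29 · 37.
φ(181337) = 181337 · (1 − 1/13) · (1 − 1/29) · (1 − 1/37)
       = 181337 · 12096/13949 = 157248.

157248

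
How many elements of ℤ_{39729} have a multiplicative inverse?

23040

39729 = 3 · 17 · 19 · 41.
φ(39729) = 39729 · (1 − 1/3) · (1 − 1/17) · (1 − 1/19) · (1 − 1/41)
       = 39729 · 23040/39729 = 23040.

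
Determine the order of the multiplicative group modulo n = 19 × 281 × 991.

4989600

φ(5290949) = 5290949 · (1 − 1/19) · (1 − 1/281) · (1 − 1/991)
       = 5290949 · 4989600/5290949 = 4989600.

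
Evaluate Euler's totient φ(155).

120

Factor 155: 155 = 5 · 31.
φ(5) = 5 − 1 = 4.
φ(31) = 31 − 1 = 30.
Multiply: 4 · 30 = 120.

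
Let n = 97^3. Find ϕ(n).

903264

φ(912673) = 912673 · (1 − 1/97)
       = 912673 · 96/97 = 903264.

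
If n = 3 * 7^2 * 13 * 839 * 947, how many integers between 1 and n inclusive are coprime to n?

φ(1518352563) = 1518352563 · (1 − 1/3) · (1 − 1/7) · (1 − 1/13) · (1 − 1/839) · (1 − 1/947)
       = 1518352563 · 114155712/216907509 = 799089984.

799089984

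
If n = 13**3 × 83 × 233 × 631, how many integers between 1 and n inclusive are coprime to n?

24305823360

φ(26809791073) = 26809791073 · (1 − 1/13) · (1 − 1/83) · (1 − 1/233) · (1 − 1/631)
       = 26809791073 · 143821440/158637817 = 24305823360.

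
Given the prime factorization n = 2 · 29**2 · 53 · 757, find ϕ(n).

φ(67483522) = 67483522 · (1 − 1/2) · (1 − 1/29) · (1 − 1/53) · (1 − 1/757)
       = 67483522 · 1100736/2327018 = 31921344.

31921344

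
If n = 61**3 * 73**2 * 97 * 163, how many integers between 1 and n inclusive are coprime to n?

φ(61^3) = 61^3 − 61^2 = 226981 − 3721 = 223260.
φ(73^2) = 73^1·(73−1) = 73·72 = 5256.
φ(97) = 97 − 1 = 96.
φ(163) = 163 − 1 = 162.
Multiply: 223260 · 5256 · 96 · 162 = 18249565317120.

18249565317120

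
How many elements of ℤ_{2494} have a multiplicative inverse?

First factor: 2494 = 2 · 29 · 43.
φ(2) = 2 − 1 = 1.
φ(29) = 29 − 1 = 28.
φ(43) = 43 − 1 = 42.
φ(2494) = 1 × 28 × 42 = 1176.

1176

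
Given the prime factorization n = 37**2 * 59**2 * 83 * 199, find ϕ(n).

φ(78711581813) = 78711581813 · (1 − 1/37) · (1 − 1/59) · (1 − 1/83) · (1 − 1/199)
       = 78711581813 · 33900768/36056611 = 74005376544.

74005376544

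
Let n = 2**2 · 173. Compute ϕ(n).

φ(692) = 692 · (1 − 1/2) · (1 − 1/173)
       = 692 · 172/346 = 344.

344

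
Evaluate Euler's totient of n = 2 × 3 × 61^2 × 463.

3381840

φ(2) = 2 − 1 = 1.
φ(3) = 3 − 1 = 2.
φ(61^2) = 61^2 − 61^1 = 3721 − 61 = 3660.
φ(463) = 463 − 1 = 462.
Multiply: 1 · 2 · 3660 · 462 = 3381840.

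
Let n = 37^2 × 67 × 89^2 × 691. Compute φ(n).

φ(502037677153) = 502037677153 · (1 − 1/37) · (1 − 1/67) · (1 − 1/89) · (1 − 1/691)
       = 502037677153 · 144270720/152456021 = 475083480960.

475083480960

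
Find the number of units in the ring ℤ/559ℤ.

504

First factor: 559 = 13 * 43.
φ(13) = 13 − 1 = 12.
φ(43) = 43 − 1 = 42.
φ(559) = 12 × 42 = 504.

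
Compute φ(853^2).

φ(853^2) = 853^1·(853−1) = 853·852 = 726756.

726756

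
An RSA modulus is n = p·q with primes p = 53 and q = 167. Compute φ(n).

8632

φ(8851) = 8851 · (1 − 1/53) · (1 − 1/167)
       = 8851 · 8632/8851 = 8632.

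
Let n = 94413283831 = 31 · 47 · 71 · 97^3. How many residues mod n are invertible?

87255302400

φ(31) = 31 − 1 = 30.
φ(47) = 47 − 1 = 46.
φ(71) = 71 − 1 = 70.
φ(97^3) = 97^2·(97−1) = 9409·96 = 903264.
φ(94413283831) = 30 × 46 × 70 × 903264 = 87255302400.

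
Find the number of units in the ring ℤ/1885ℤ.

1344

Factor 1885: 1885 = 5 * 13 * 29.
φ(1885) = 1885 · (1 − 1/5) · (1 − 1/13) · (1 − 1/29)
       = 1885 · 1344/1885 = 1344.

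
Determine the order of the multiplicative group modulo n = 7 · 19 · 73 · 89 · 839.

φ(7) = 7 − 1 = 6.
φ(19) = 19 − 1 = 18.
φ(73) = 73 − 1 = 72.
φ(89) = 89 − 1 = 88.
φ(839) = 839 − 1 = 838.
Since φ is multiplicative, φ(724980739) = 6 · 18 · 72 · 88 · 838 = 573433344.

573433344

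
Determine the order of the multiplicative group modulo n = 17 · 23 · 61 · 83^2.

143742720

φ(164309539) = 164309539 · (1 − 1/17) · (1 − 1/23) · (1 − 1/61) · (1 − 1/83)
       = 164309539 · 1731840/1979633 = 143742720.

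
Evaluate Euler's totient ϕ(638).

Factor 638: 638 = 2 · 11 · 29.
φ(2) = 2 − 1 = 1.
φ(11) = 11 − 1 = 10.
φ(29) = 29 − 1 = 28.
Since φ is multiplicative, φ(638) = 1 · 10 · 28 = 280.

280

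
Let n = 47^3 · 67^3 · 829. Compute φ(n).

φ(25886450950721) = 25886450950721 · (1 − 1/47) · (1 − 1/67) · (1 − 1/829)
       = 25886450950721 · 2513808/2610521 = 24927425403408.

24927425403408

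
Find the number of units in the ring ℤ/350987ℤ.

254016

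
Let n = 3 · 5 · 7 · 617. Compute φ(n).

φ(3) = 3 − 1 = 2.
φ(5) = 5 − 1 = 4.
φ(7) = 7 − 1 = 6.
φ(617) = 617 − 1 = 616.
Multiply: 2 · 4 · 6 · 616 = 29568.

29568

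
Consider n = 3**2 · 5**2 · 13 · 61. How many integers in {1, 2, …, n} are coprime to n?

φ(3^2) = 3^2 − 3^1 = 9 − 3 = 6.
φ(5^2) = 5^1·(5−1) = 5·4 = 20.
φ(13) = 13 − 1 = 12.
φ(61) = 61 − 1 = 60.
φ(178425) = 6 × 20 × 12 × 60 = 86400.

86400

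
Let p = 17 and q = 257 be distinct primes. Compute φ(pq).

4096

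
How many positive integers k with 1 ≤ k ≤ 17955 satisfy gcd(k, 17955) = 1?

7776

Prime factorization: 17955 = 3^3 · 5 · 7 · 19.
φ(3^3) = 3^3 − 3^2 = 27 − 9 = 18.
φ(5) = 5 − 1 = 4.
φ(7) = 7 − 1 = 6.
φ(19) = 19 − 1 = 18.
Multiply: 18 · 4 · 6 · 18 = 7776.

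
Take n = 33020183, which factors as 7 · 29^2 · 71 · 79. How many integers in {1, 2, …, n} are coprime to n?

φ(7) = 7 − 1 = 6.
φ(29^2) = 29^1·(29−1) = 29·28 = 812.
φ(71) = 71 − 1 = 70.
φ(79) = 79 − 1 = 78.
φ(33020183) = 6 × 812 × 70 × 78 = 26601120.

26601120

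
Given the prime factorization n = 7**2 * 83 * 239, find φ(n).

φ(7^2) = 7^1·(7−1) = 7·6 = 42.
φ(83) = 83 − 1 = 82.
φ(239) = 239 − 1 = 238.
Since φ is multiplicative, φ(972013) = 42 · 82 · 238 = 819672.

819672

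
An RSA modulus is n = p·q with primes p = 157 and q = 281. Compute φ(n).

φ(n) = (p − 1)(q − 1) = (157−1)(281−1) = 156·280 = 43680.

43680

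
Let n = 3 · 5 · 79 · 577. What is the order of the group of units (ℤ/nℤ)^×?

φ(683745) = 683745 · (1 − 1/3) · (1 − 1/5) · (1 − 1/79) · (1 − 1/577)
       = 683745 · 359424/683745 = 359424.

359424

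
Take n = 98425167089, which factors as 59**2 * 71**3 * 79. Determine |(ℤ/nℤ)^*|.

φ(98425167089) = 98425167089 · (1 − 1/59) · (1 − 1/71) · (1 − 1/79)
       = 98425167089 · 316680/330931 = 94186648920.

94186648920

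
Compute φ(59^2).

φ(3481) = 3481 · (1 − 1/59)
       = 3481 · 58/59 = 3422.

3422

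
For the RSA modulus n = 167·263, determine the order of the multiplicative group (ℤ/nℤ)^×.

43492

φ(n) = (p − 1)(q − 1) = (167−1)(263−1) = 166·262 = 43492.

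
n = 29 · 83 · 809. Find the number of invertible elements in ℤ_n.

1855168

φ(29) = 29 − 1 = 28.
φ(83) = 83 − 1 = 82.
φ(809) = 809 − 1 = 808.
Since φ is multiplicative, φ(1947263) = 28 · 82 · 808 = 1855168.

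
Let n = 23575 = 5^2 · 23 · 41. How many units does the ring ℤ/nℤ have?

17600

φ(5^2) = 5^2 − 5^1 = 25 − 5 = 20.
φ(23) = 23 − 1 = 22.
φ(41) = 41 − 1 = 40.
Multiply: 20 · 22 · 40 = 17600.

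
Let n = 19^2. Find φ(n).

342

φ(19^2) = 19^1·(19−1) = 19·18 = 342.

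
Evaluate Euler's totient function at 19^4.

123462

φ(19^4) = 19^3·(19−1) = 6859·18 = 123462.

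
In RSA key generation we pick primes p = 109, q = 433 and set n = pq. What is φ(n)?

φ(47197) = 47197 · (1 − 1/109) · (1 − 1/433)
       = 47197 · 46656/47197 = 46656.

46656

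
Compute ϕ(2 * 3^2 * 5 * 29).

672

φ(2) = 2 − 1 = 1.
φ(3^2) = 3^1·(3−1) = 3·2 = 6.
φ(5) = 5 − 1 = 4.
φ(29) = 29 − 1 = 28.
Multiply: 1 · 6 · 4 · 28 = 672.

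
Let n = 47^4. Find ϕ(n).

φ(47^4) = 47^4 − 47^3 = 4879681 − 103823 = 4775858.

4775858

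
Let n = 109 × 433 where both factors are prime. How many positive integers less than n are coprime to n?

φ(109) = 109 − 1 = 108.
φ(433) = 433 − 1 = 432.
Since φ is multiplicative, φ(47197) = 108 · 432 = 46656.

46656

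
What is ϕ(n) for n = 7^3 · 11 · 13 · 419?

14747040

φ(7^3) = 7^2·(7−1) = 49·6 = 294.
φ(11) = 11 − 1 = 10.
φ(13) = 13 − 1 = 12.
φ(419) = 419 − 1 = 418.
φ(20551531) = 294 × 10 × 12 × 418 = 14747040.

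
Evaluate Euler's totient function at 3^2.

6

φ(3^2) = 3^2 − 3^1 = 9 − 3 = 6.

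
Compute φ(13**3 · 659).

1334424

φ(1447823) = 1447823 · (1 − 1/13) · (1 − 1/659)
       = 1447823 · 7896/8567 = 1334424.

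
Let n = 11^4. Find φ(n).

13310

φ(11^4) = 11^4 − 11^3 = 14641 − 1331 = 13310.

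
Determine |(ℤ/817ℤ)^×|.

756

First factor: 817 = 19 * 43.
φ(19) = 19 − 1 = 18.
φ(43) = 43 − 1 = 42.
φ(817) = 18 × 42 = 756.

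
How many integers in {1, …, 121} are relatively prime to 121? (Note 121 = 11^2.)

110

φ(11^2) = 11^2 − 11^1 = 121 − 11 = 110.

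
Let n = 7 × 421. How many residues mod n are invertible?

2520

φ(2947) = 2947 · (1 − 1/7) · (1 − 1/421)
       = 2947 · 2520/2947 = 2520.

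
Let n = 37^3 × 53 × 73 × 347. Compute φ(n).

63843676416

φ(68003830579) = 68003830579 · (1 − 1/37) · (1 − 1/53) · (1 − 1/73) · (1 − 1/347)
       = 68003830579 · 46635264/49674091 = 63843676416.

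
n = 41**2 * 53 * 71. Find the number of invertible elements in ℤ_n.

5969600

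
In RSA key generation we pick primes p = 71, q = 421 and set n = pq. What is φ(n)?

For distinct primes, φ(pq) = (p−1)(q−1) = 70 × 420 = 29400.

29400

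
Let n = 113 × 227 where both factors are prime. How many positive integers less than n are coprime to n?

25312

For distinct primes, φ(pq) = (p−1)(q−1) = 112 × 226 = 25312.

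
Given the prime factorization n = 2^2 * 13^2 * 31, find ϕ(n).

9360

φ(20956) = 20956 · (1 − 1/2) · (1 − 1/13) · (1 − 1/31)
       = 20956 · 360/806 = 9360.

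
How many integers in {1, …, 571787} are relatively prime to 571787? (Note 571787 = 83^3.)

φ(571787) = 571787 · (1 − 1/83)
       = 571787 · 82/83 = 564898.

564898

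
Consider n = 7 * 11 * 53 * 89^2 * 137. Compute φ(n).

φ(7) = 7 − 1 = 6.
φ(11) = 11 − 1 = 10.
φ(53) = 53 − 1 = 52.
φ(89^2) = 89^2 − 89^1 = 7921 − 89 = 7832.
φ(137) = 137 − 1 = 136.
Multiply: 6 · 10 · 52 · 7832 · 136 = 3323274240.

3323274240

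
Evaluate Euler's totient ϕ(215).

168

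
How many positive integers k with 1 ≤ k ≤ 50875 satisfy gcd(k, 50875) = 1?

Prime factorization: 50875 = 5^3 · 11 · 37.
φ(50875) = 50875 · (1 − 1/5) · (1 − 1/11) · (1 − 1/37)
       = 50875 · 1440/2035 = 36000.

36000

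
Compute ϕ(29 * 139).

3864

φ(29) = 29 − 1 = 28.
φ(139) = 139 − 1 = 138.
Since φ is multiplicative, φ(4031) = 28 · 138 = 3864.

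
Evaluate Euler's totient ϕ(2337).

Factor 2337: 2337 = 3 × 19 × 41.
φ(3) = 3 − 1 = 2.
φ(19) = 19 − 1 = 18.
φ(41) = 41 − 1 = 40.
Multiply: 2 · 18 · 40 = 1440.

1440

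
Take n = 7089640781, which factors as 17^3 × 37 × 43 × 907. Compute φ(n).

6334288128

φ(17^3) = 17^2·(17−1) = 289·16 = 4624.
φ(37) = 37 − 1 = 36.
φ(43) = 43 − 1 = 42.
φ(907) = 907 − 1 = 906.
φ(7089640781) = 4624 × 36 × 42 × 906 = 6334288128.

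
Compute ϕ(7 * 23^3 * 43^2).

126109368

φ(157477481) = 157477481 · (1 − 1/7) · (1 − 1/23) · (1 − 1/43)
       = 157477481 · 5544/6923 = 126109368.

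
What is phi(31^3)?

φ(31^3) = 31^2·(31−1) = 961·30 = 28830.

28830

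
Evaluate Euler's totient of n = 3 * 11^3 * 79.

φ(315447) = 315447 · (1 − 1/3) · (1 − 1/11) · (1 − 1/79)
       = 315447 · 1560/2607 = 188760.

188760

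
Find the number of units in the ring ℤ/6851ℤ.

6851 = 13 · 17 · 31.
φ(6851) = 6851 · (1 − 1/13) · (1 − 1/17) · (1 − 1/31)
       = 6851 · 5760/6851 = 5760.

5760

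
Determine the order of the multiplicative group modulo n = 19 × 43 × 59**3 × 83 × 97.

φ(19) = 19 − 1 = 18.
φ(43) = 43 − 1 = 42.
φ(59^3) = 59^2·(59−1) = 3481·58 = 201898.
φ(83) = 83 − 1 = 82.
φ(97) = 97 − 1 = 96.
Multiply: 18 · 42 · 201898 · 82 · 96 = 1201541838336.

1201541838336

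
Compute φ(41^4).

2756840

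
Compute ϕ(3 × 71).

φ(3) = 3 − 1 = 2.
φ(71) = 71 − 1 = 70.
Since φ is multiplicative, φ(213) = 2 · 70 = 140.

140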